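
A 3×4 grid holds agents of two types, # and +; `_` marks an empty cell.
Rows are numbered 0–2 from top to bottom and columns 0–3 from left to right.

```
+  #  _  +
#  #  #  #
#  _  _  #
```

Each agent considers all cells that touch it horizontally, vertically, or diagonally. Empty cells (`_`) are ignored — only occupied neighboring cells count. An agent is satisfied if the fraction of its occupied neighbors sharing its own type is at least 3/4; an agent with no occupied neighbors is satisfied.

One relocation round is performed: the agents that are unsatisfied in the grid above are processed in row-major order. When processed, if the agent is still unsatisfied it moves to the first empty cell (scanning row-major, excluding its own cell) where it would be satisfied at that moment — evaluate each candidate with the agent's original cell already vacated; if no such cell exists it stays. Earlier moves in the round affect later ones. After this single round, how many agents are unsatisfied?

2

Initially unsatisfied (in order): (0,0), (0,3), (1,3).
  (0,0): no empty cell satisfies it; stays.
  (0,3): no empty cell satisfies it; stays.
  (1,3) → (0,2).
Resulting grid:
+ # # +
# # # _
# _ _ #
Unsatisfied now: (0,0), (0,3).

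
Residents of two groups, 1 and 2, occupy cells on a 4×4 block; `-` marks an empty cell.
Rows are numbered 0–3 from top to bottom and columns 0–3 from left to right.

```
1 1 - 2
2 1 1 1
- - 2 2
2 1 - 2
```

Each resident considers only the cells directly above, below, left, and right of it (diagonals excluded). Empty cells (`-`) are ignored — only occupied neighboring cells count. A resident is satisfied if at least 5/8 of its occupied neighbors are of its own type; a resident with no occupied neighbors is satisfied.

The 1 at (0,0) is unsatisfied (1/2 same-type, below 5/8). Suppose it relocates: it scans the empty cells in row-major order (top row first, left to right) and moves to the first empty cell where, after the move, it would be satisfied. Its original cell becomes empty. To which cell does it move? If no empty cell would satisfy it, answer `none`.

(0,2)

Vacating (0,0). Empty cells in order:
  (0,2): 2/3 same-type → satisfied — stop here.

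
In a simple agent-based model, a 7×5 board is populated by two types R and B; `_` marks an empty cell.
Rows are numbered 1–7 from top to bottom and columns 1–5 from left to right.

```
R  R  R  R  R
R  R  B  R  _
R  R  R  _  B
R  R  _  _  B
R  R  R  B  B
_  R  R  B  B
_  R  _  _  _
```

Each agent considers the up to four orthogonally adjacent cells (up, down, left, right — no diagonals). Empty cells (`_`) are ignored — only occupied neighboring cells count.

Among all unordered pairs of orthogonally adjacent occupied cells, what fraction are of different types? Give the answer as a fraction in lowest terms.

6/35

Scan each occupied cell's neighbors to the right and below so each pair is counted once.
Row 1: R(1,1)–R(1,2)= R(1,1)–R(2,1)= R(1,2)–R(1,3)= R(1,2)–R(2,2)= R(1,3)–R(1,4)= R(1,3)–B(2,3)≠ R(1,4)–R(1,5)= R(1,4)–R(2,4)=  → 1/8 unlike.
Row 2: R(2,1)–R(2,2)= R(2,1)–R(3,1)= R(2,2)–B(2,3)≠ R(2,2)–R(3,2)= B(2,3)–R(2,4)≠ B(2,3)–R(3,3)≠  → 3/6 unlike.
Row 3: R(3,1)–R(3,2)= R(3,1)–R(4,1)= R(3,2)–R(3,3)= R(3,2)–R(4,2)= B(3,5)–B(4,5)=  → 0/5 unlike.
Row 4: R(4,1)–R(4,2)= R(4,1)–R(5,1)= R(4,2)–R(5,2)= B(4,5)–B(5,5)=  → 0/4 unlike.
Row 5: R(5,1)–R(5,2)= R(5,2)–R(5,3)= R(5,2)–R(6,2)= R(5,3)–B(5,4)≠ R(5,3)–R(6,3)= B(5,4)–B(5,5)= B(5,4)–B(6,4)= B(5,5)–B(6,5)=  → 1/8 unlike.
Row 6: R(6,2)–R(6,3)= R(6,2)–R(7,2)= R(6,3)–B(6,4)≠ B(6,4)–B(6,5)=  → 1/4 unlike.
Total adjacent occupied pairs: 35; unlike-type pairs: 6.
6/35 is already in lowest terms.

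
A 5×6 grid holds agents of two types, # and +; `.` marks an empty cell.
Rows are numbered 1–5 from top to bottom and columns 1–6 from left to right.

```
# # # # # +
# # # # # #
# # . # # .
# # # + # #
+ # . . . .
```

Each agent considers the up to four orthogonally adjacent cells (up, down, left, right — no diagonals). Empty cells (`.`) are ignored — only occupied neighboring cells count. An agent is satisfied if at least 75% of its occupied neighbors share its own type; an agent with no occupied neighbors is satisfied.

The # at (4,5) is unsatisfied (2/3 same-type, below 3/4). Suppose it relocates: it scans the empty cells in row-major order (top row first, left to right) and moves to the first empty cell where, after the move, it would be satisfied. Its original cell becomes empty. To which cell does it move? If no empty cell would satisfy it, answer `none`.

Vacating (4,5). Empty cells in order:
  (3,3): 4/4 same-type → satisfied — stop here.

(3,3)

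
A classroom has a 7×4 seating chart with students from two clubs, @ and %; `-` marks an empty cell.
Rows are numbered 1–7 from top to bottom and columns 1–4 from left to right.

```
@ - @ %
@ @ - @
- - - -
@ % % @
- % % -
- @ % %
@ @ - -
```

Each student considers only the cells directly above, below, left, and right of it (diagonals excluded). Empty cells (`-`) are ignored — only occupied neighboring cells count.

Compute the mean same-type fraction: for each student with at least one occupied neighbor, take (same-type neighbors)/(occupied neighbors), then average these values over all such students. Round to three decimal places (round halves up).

(1,1)@ 1/1
(1,3)@ 0/1
(1,4)% 0/2
(2,1)@ 2/2
(2,2)@ 1/1
(2,4)@ 0/1
(4,1)@ 0/1
(4,2)% 2/3
(4,3)% 2/3
(4,4)@ 0/1
(5,2)% 2/3
(5,3)% 3/3
(6,2)@ 1/3
(6,3)% 2/3
(6,4)% 1/1
(7,1)@ 1/1
(7,2)@ 2/2
Sum over 17 students: 1/1 + 0/1 + 0/2 + 2/2 + 1/1 + 0/1 + 0/1 + 2/3 + 2/3 + 0/1 + 2/3 + 3/3 + 1/3 + 2/3 + 1/1 + 1/1 + 2/2 = 10; mean = 10 ÷ 17 = 10/17 = 0.588235… → 0.588.

0.588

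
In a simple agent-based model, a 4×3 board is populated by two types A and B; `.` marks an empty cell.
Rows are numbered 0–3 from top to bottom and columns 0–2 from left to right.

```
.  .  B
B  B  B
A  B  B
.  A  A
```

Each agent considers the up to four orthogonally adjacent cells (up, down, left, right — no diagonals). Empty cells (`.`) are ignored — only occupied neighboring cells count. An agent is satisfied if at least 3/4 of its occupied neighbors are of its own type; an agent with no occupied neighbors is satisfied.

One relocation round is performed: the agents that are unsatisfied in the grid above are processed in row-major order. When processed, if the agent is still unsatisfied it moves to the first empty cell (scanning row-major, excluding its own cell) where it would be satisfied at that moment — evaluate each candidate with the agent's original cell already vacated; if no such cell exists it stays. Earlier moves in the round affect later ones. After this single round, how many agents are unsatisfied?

0

Initially unsatisfied (in order): (1,0), (2,0), (2,1), (2,2), (3,1), (3,2).
  (1,0) → (0,0).
  (2,0) → (3,0).
  (2,1) → (0,1).
  (2,2) → (1,0).
  (3,1): now satisfied by earlier moves; stays.
  (3,2): now satisfied by earlier moves; stays.
Resulting grid:
B B B
B B B
. . .
A A A
All satisfied now.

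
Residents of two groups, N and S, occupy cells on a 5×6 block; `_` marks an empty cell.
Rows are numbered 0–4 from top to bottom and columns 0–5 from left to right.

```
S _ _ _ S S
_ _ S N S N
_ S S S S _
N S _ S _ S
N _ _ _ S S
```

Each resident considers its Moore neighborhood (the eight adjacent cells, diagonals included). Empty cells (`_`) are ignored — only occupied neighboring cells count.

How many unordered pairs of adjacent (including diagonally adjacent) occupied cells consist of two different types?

Scan each occupied cell's neighbors to the right and below (and the two forward diagonals) so each pair is counted once.
From row 0: 3 unlike of 6 pairs (running 3/6).
From row 1: 7 unlike of 12 pairs (running 10/18).
From row 2: 1 unlike of 10 pairs (running 11/28).
From row 3: 2 unlike of 6 pairs (running 13/34).
From row 4: 0 unlike of 1 pairs (running 13/35).
Total adjacent occupied pairs: 35; unlike-type pairs: 13.

13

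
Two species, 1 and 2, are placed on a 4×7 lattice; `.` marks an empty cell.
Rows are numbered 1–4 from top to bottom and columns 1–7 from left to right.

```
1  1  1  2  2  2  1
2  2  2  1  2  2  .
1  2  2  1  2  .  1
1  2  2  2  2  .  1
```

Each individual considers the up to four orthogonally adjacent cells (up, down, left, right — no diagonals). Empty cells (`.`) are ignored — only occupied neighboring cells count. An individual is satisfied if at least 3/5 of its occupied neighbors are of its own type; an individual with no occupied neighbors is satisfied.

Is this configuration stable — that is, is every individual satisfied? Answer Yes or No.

Row 1: (1,1)1 1/2 unhappy · (1,2)1 2/3 ok · (1,3)1 1/3 unhappy · (1,4)2 1/3 unhappy · (1,5)2 3/3 ok · (1,6)2 2/3 ok · (1,7)1 0/1 unhappy
Row 2: (2,1)2 1/3 unhappy · (2,2)2 3/4 ok · (2,3)2 2/4 unhappy · (2,4)1 1/4 unhappy · (2,5)2 3/4 ok · (2,6)2 2/2 ok
Row 3: (3,1)1 1/3 unhappy · (3,2)2 3/4 ok · (3,3)2 3/4 ok · (3,4)1 1/4 unhappy · (3,5)2 2/3 ok · (3,7)1 1/1 ok
Row 4: (4,1)1 1/2 unhappy · (4,2)2 2/3 ok · (4,3)2 3/3 ok · (4,4)2 2/3 ok · (4,5)2 2/2 ok · (4,7)1 1/1 ok
For instance (1,1) has only 1/2 same-type neighbors, below 3/5.

No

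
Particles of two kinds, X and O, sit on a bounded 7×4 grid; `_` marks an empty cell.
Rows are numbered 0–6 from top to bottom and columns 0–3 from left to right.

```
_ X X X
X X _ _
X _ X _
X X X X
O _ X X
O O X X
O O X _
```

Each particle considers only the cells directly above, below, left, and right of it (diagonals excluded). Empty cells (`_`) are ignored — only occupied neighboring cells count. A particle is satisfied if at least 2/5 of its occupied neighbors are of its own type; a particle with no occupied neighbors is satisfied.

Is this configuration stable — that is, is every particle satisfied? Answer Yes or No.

Yes

Row 0: (0,1)X 2/2 satisfied · (0,2)X 2/2 satisfied · (0,3)X 1/1 satisfied
Row 1: (1,0)X 2/2 satisfied · (1,1)X 2/2 satisfied
Row 2: (2,0)X 2/2 satisfied · (2,2)X 1/1 satisfied
Row 3: (3,0)X 2/3 satisfied · (3,1)X 2/2 satisfied · (3,2)X 4/4 satisfied · (3,3)X 2/2 satisfied
Row 4: (4,0)O 1/2 satisfied · (4,2)X 3/3 satisfied · (4,3)X 3/3 satisfied
Row 5: (5,0)O 3/3 satisfied · (5,1)O 2/3 satisfied · (5,2)X 3/4 satisfied · (5,3)X 2/2 satisfied
Row 6: (6,0)O 2/2 satisfied · (6,1)O 2/3 satisfied · (6,2)X 1/2 satisfied
All meet the threshold, so the configuration is stable.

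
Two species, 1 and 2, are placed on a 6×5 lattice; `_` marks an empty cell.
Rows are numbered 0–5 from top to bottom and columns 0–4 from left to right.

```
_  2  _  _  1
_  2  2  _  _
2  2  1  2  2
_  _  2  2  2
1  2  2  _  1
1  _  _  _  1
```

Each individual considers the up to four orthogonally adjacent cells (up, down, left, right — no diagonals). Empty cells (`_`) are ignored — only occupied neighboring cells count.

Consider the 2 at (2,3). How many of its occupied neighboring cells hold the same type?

Occupied neighbors of (2,3): (3,3)=2, (2,2)=1, (2,4)=2.
Same type (2): 2 of 3.

2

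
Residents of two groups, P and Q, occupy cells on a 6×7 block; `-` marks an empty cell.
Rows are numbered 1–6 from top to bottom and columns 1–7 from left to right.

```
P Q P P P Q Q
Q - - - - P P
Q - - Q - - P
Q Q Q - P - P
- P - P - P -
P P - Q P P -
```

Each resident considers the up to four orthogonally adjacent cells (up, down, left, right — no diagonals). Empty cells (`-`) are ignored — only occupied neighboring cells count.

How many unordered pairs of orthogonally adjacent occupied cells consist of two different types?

Scan each occupied cell's neighbors to the right and below so each pair is counted once.
From row 1: 6 unlike of 9 pairs (running 6/9).
From row 2: 0 unlike of 3 pairs (running 6/12).
From row 3: 0 unlike of 2 pairs (running 6/14).
From row 4: 1 unlike of 3 pairs (running 7/17).
From row 5: 1 unlike of 3 pairs (running 8/20).
From row 6: 1 unlike of 3 pairs (running 9/23).
Total adjacent occupied pairs: 23; unlike-type pairs: 9.

9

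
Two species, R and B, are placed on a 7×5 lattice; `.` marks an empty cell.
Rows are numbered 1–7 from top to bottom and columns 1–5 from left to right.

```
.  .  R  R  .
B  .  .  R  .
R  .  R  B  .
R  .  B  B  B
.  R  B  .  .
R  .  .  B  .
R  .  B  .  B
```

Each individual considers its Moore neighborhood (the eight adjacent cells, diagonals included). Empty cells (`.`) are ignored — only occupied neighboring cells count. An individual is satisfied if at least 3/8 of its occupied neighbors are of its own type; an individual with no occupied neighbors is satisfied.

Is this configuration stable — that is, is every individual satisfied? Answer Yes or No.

No

(1,3)R 2/2 ✓
(1,4)R 2/2 ✓
(2,1)B 0/1 ✗
(2,4)R 3/4 ✓
(3,1)R 1/2 ✓
(3,3)R 1/4 ✗
(3,4)B 3/5 ✓
(4,1)R 2/2 ✓
(4,3)B 3/5 ✓
(4,4)B 4/5 ✓
(4,5)B 2/2 ✓
(5,2)R 2/4 ✓
(5,3)B 3/4 ✓
(6,1)R 2/2 ✓
(6,4)B 3/3 ✓
(7,1)R 1/1 ✓
(7,3)B 1/1 ✓
(7,5)B 1/1 ✓
For instance (2,1) has only 0/1 same-type neighbors, below 3/8.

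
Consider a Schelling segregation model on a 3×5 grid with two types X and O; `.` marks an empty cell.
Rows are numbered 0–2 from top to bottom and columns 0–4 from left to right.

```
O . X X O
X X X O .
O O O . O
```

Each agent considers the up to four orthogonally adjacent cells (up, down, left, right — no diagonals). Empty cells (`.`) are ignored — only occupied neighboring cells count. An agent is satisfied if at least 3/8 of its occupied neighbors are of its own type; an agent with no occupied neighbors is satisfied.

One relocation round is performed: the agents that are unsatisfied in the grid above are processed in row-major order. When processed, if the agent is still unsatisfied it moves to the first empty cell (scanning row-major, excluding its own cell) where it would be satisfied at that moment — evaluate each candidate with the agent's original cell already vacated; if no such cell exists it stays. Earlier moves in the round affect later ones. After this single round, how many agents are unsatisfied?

Initially unsatisfied (in order): (0,0), (0,3), (0,4), (1,0), (1,3).
  (0,0) → (1,4).
  (0,3) → (0,0).
  (0,4): now satisfied by earlier moves; stays.
  (1,0): now satisfied by earlier moves; stays.
  (1,3): now satisfied by earlier moves; stays.
Resulting grid:
X . X . O
X X X O O
O O O . O
All satisfied now.

0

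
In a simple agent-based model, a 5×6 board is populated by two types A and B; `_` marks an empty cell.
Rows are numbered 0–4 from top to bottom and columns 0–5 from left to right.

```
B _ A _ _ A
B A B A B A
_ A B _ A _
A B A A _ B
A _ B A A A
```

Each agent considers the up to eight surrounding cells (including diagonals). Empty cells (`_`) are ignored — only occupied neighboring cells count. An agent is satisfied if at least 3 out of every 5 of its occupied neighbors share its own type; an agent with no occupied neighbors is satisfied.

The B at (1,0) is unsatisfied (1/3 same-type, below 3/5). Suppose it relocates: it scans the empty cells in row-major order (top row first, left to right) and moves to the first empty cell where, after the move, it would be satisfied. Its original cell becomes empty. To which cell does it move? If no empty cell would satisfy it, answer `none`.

none

Vacating (1,0). Empty cells in order:
  (0,1): 2/4 same-type → still unsatisfied.
  (0,3): 2/4 same-type → still unsatisfied.
  (0,4): 1/4 same-type → still unsatisfied.
  (2,0): 1/4 same-type → still unsatisfied.
  (2,3): 3/7 same-type → still unsatisfied.
  (2,5): 2/4 same-type → still unsatisfied.
  (3,4): 1/6 same-type → still unsatisfied.
  (4,1): 2/5 same-type → still unsatisfied.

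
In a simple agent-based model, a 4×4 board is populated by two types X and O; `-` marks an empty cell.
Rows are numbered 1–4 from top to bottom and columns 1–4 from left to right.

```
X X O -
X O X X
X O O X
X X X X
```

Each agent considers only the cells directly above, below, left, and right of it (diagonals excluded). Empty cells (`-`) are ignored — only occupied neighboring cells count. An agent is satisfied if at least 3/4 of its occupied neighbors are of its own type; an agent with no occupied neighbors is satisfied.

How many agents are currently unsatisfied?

(1,1)X 2/2 ok
(1,2)X 1/3 unhappy
(1,3)O 0/2 unhappy
(2,1)X 2/3 unhappy
(2,2)O 1/4 unhappy
(2,3)X 1/4 unhappy
(2,4)X 2/2 ok
(3,1)X 2/3 unhappy
(3,2)O 2/4 unhappy
(3,3)O 1/4 unhappy
(3,4)X 2/3 unhappy
(4,1)X 2/2 ok
(4,2)X 2/3 unhappy
(4,3)X 2/3 unhappy
(4,4)X 2/2 ok
Unsatisfied: (1,2), (1,3), (2,1), (2,2), (2,3), (3,1), (3,2), (3,3), (3,4), (4,2), (4,3) — 11 in total.

11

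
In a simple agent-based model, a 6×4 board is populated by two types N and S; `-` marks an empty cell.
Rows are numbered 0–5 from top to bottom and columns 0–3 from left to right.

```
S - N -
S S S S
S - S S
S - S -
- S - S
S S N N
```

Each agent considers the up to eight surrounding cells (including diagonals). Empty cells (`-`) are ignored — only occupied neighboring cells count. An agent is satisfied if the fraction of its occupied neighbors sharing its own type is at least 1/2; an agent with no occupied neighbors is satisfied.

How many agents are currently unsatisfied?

Row 0: (0,0)S 2/2 ✓ · (0,2)N 0/3 ✗
Row 1: (1,0)S 3/3 ✓ · (1,1)S 5/6 ✓ · (1,2)S 4/5 ✓ · (1,3)S 3/4 ✓
Row 2: (2,0)S 3/3 ✓ · (2,2)S 5/5 ✓ · (2,3)S 4/4 ✓
Row 3: (3,0)S 2/2 ✓ · (3,2)S 4/4 ✓
Row 4: (4,1)S 4/5 ✓ · (4,3)S 1/3 ✗
Row 5: (5,0)S 2/2 ✓ · (5,1)S 2/3 ✓ · (5,2)N 1/4 ✗ · (5,3)N 1/2 ✓
Unsatisfied: (0,2), (4,3), (5,2) — 3 in total.

3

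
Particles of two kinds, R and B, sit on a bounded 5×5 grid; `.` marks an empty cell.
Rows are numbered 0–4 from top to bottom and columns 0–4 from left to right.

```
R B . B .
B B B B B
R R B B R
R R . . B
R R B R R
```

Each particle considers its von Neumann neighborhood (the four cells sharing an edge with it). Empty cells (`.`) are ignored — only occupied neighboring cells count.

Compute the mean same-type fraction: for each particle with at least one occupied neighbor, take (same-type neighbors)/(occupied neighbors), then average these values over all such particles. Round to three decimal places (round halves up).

0.583

(0,0)R 0/2
(0,1)B 1/2
(0,3)B 1/1
(1,0)B 1/3
(1,1)B 3/4
(1,2)B 3/3
(1,3)B 4/4
(1,4)B 1/2
(2,0)R 2/3
(2,1)R 2/4
(2,2)B 2/3
(2,3)B 2/3
(2,4)R 0/3
(3,0)R 3/3
(3,1)R 3/3
(3,4)B 0/2
(4,0)R 2/2
(4,1)R 2/3
(4,2)B 0/2
(4,3)R 1/2
(4,4)R 1/2
Sum over 21 particles: 0/2 + 1/2 + 1/1 + 1/3 + 3/4 + 3/3 + 4/4 + 1/2 + 2/3 + 2/4 + 2/3 + 2/3 + 0/3 + 3/3 + 3/3 + 0/2 + 2/2 + 2/3 + 0/2 + 1/2 + 1/2 = 49/4; mean = 49/4 ÷ 21 = 7/12 = 0.583333… → 0.583.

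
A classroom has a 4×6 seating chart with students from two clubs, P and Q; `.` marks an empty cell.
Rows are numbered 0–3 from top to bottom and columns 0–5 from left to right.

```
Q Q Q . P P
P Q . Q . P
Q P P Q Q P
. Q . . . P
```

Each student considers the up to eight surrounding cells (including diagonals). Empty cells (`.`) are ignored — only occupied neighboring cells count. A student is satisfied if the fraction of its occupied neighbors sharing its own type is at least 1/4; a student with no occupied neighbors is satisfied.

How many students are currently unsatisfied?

2

Row 0: (0,0)Q 2/3 ok · (0,1)Q 3/4 ok · (0,2)Q 3/3 ok · (0,4)P 2/3 ok · (0,5)P 2/2 ok
Row 1: (1,0)P 1/5 unhappy · (1,1)Q 4/7 ok · (1,3)Q 3/5 ok · (1,5)P 3/4 ok
Row 2: (2,0)Q 2/4 ok · (2,1)P 2/5 ok · (2,2)P 1/5 unhappy · (2,3)Q 2/3 ok · (2,4)Q 2/5 ok · (2,5)P 2/3 ok
Row 3: (3,1)Q 1/3 ok · (3,5)P 1/2 ok
Unsatisfied: (1,0), (2,2) — 2 in total.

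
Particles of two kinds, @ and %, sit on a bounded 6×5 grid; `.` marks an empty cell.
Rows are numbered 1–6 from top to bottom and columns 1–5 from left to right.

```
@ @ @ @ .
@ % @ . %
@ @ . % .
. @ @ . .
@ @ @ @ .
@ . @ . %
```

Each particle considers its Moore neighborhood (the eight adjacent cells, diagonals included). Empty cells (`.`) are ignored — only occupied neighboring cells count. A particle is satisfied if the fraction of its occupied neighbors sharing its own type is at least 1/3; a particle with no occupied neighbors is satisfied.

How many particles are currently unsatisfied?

(1,1)@ 2/3 ok
(1,2)@ 4/5 ok
(1,3)@ 3/4 ok
(1,4)@ 2/3 ok
(2,1)@ 4/5 ok
(2,2)% 0/7 unhappy
(2,3)@ 4/6 ok
(2,5)% 1/2 ok
(3,1)@ 3/4 ok
(3,2)@ 5/6 ok
(3,4)% 1/3 ok
(4,2)@ 6/6 ok
(4,3)@ 5/6 ok
(5,1)@ 3/3 ok
(5,2)@ 6/6 ok
(5,3)@ 5/5 ok
(5,4)@ 3/4 ok
(6,1)@ 2/2 ok
(6,3)@ 3/3 ok
(6,5)% 0/1 unhappy
Unsatisfied: (2,2), (6,5) — 2 in total.

2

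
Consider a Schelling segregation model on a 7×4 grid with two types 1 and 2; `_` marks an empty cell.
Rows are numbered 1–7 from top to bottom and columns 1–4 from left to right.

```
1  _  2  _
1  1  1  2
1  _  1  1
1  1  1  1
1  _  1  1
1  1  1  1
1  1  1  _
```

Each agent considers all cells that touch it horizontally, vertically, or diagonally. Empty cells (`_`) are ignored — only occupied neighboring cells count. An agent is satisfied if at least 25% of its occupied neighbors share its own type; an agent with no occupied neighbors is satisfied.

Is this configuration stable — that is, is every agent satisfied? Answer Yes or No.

Yes

Row 1: (1,1)1 2/2 ✓ · (1,3)2 1/3 ✓
Row 2: (2,1)1 3/3 ✓ · (2,2)1 5/6 ✓ · (2,3)1 3/5 ✓ · (2,4)2 1/4 ✓
Row 3: (3,1)1 4/4 ✓ · (3,3)1 6/7 ✓ · (3,4)1 4/5 ✓
Row 4: (4,1)1 3/3 ✓ · (4,2)1 6/6 ✓ · (4,3)1 6/6 ✓ · (4,4)1 5/5 ✓
Row 5: (5,1)1 4/4 ✓ · (5,3)1 7/7 ✓ · (5,4)1 5/5 ✓
Row 6: (6,1)1 4/4 ✓ · (6,2)1 7/7 ✓ · (6,3)1 6/6 ✓ · (6,4)1 4/4 ✓
Row 7: (7,1)1 3/3 ✓ · (7,2)1 5/5 ✓ · (7,3)1 4/4 ✓
All meet the threshold, so the configuration is stable.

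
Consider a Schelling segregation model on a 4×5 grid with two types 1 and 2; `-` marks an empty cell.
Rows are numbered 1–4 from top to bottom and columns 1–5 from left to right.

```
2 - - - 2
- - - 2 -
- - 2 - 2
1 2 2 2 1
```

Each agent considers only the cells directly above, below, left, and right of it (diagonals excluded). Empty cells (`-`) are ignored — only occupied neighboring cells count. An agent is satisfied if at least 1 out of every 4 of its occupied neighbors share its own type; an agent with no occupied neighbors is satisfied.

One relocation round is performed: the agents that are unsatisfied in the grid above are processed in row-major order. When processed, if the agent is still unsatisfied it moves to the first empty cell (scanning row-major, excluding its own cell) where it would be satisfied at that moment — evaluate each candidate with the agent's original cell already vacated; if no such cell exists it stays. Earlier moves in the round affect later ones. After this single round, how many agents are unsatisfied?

0

Initially unsatisfied (in order): (3,5), (4,1), (4,5).
  (3,5) → (1,2).
  (4,1) → (3,1).
  (4,5) → (2,1).
Resulting grid:
2 2 - - 2
1 - - 2 -
1 - 2 - -
- 2 2 2 -
All satisfied now.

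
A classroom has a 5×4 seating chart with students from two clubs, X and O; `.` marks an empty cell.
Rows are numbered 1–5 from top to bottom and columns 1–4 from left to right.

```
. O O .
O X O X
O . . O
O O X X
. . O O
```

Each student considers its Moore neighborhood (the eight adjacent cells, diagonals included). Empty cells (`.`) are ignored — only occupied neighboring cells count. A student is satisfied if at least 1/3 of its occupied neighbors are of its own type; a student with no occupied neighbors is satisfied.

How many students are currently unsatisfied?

5

Row 1: (1,2)O 3/4 ✓ · (1,3)O 2/4 ✓
Row 2: (2,1)O 2/3 ✓ · (2,2)X 0/5 ✗ · (2,3)O 3/5 ✓ · (2,4)X 0/3 ✗
Row 3: (3,1)O 3/4 ✓ · (3,4)O 1/4 ✗
Row 4: (4,1)O 2/2 ✓ · (4,2)O 3/4 ✓ · (4,3)X 1/5 ✗ · (4,4)X 1/4 ✗
Row 5: (5,3)O 2/4 ✓ · (5,4)O 1/3 ✓
Unsatisfied: (2,2), (2,4), (3,4), (4,3), (4,4) — 5 in total.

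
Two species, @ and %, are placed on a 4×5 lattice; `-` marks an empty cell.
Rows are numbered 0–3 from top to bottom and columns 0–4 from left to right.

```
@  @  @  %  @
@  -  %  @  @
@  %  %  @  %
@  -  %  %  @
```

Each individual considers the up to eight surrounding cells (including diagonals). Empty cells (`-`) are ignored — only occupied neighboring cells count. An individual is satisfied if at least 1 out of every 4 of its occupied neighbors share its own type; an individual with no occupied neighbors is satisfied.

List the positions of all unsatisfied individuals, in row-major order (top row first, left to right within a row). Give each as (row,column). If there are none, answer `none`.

(0,3), (2,4)

Row 0: (0,0)@ 2/2 ✓ · (0,1)@ 3/4 ✓ · (0,2)@ 2/4 ✓ · (0,3)% 1/5 ✗ · (0,4)@ 2/3 ✓
Row 1: (1,0)@ 3/4 ✓ · (1,2)% 3/7 ✓ · (1,3)@ 4/8 ✓ · (1,4)@ 3/5 ✓
Row 2: (2,0)@ 2/3 ✓ · (2,1)% 3/6 ✓ · (2,2)% 4/6 ✓ · (2,3)@ 3/8 ✓ · (2,4)% 1/5 ✗
Row 3: (3,0)@ 1/2 ✓ · (3,2)% 3/4 ✓ · (3,3)% 3/5 ✓ · (3,4)@ 1/3 ✓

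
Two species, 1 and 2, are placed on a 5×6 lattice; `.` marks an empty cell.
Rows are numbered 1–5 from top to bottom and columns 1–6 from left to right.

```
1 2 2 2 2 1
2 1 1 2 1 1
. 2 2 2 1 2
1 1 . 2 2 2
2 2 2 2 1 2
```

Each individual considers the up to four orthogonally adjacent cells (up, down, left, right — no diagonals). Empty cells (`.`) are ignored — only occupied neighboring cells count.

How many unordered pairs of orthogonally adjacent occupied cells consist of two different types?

Scan each occupied cell's neighbors to the right and below so each pair is counted once.
From row 1: 6 unlike of 11 pairs (running 6/11).
From row 2: 6 unlike of 10 pairs (running 12/21).
From row 3: 4 unlike of 8 pairs (running 16/29).
From row 4: 3 unlike of 8 pairs (running 19/37).
From row 5: 2 unlike of 5 pairs (running 21/42).
Total adjacent occupied pairs: 42; unlike-type pairs: 21.

21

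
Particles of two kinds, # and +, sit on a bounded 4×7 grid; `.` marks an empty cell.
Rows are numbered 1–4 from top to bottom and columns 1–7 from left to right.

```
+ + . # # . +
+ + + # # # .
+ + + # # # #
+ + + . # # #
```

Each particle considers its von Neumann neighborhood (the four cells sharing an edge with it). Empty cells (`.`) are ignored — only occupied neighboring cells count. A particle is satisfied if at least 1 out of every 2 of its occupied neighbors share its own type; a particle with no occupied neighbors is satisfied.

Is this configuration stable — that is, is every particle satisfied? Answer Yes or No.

(1,1)+ 2/2 ✓
(1,2)+ 2/2 ✓
(1,4)# 2/2 ✓
(1,5)# 2/2 ✓
(1,7)+ 0/0 ✓
(2,1)+ 3/3 ✓
(2,2)+ 4/4 ✓
(2,3)+ 2/3 ✓
(2,4)# 3/4 ✓
(2,5)# 4/4 ✓
(2,6)# 2/2 ✓
(3,1)+ 3/3 ✓
(3,2)+ 4/4 ✓
(3,3)+ 3/4 ✓
(3,4)# 2/3 ✓
(3,5)# 4/4 ✓
(3,6)# 4/4 ✓
(3,7)# 2/2 ✓
(4,1)+ 2/2 ✓
(4,2)+ 3/3 ✓
(4,3)+ 2/2 ✓
(4,5)# 2/2 ✓
(4,6)# 3/3 ✓
(4,7)# 2/2 ✓
All meet the threshold, so the configuration is stable.

Yes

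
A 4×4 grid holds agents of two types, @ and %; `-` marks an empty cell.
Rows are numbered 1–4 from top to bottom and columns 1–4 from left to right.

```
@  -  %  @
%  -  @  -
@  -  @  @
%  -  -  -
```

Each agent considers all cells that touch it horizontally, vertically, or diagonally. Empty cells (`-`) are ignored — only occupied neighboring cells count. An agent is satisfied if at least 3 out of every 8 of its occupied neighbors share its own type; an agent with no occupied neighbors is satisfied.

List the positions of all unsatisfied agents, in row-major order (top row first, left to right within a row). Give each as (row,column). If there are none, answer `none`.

(1,1), (1,3), (2,1), (3,1), (4,1)

Row 1: (1,1)@ 0/1 unhappy · (1,3)% 0/2 unhappy · (1,4)@ 1/2 ok
Row 2: (2,1)% 0/2 unhappy · (2,3)@ 3/4 ok
Row 3: (3,1)@ 0/2 unhappy · (3,3)@ 2/2 ok · (3,4)@ 2/2 ok
Row 4: (4,1)% 0/1 unhappy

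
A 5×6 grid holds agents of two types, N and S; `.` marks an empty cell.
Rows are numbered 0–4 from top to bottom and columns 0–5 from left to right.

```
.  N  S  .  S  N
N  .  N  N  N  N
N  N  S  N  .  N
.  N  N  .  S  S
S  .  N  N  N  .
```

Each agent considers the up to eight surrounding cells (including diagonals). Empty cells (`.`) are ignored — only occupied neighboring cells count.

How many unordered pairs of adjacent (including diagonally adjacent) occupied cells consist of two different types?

20

Scan each occupied cell's neighbors to the right and below (and the two forward diagonals) so each pair is counted once.
Row 0: N(0,1)–S(0,2)≠ N(0,1)–N(1,2)= N(0,1)–N(1,0)= S(0,2)–N(1,2)≠ S(0,2)–N(1,3)≠ S(0,4)–N(0,5)≠ S(0,4)–N(1,4)≠ S(0,4)–N(1,5)≠ S(0,4)–N(1,3)≠ N(0,5)–N(1,5)= N(0,5)–N(1,4)=  → 7/11 unlike.
Row 1: N(1,0)–N(2,0)= N(1,0)–N(2,1)= N(1,2)–N(1,3)= N(1,2)–S(2,2)≠ N(1,2)–N(2,3)= N(1,2)–N(2,1)= N(1,3)–N(1,4)= N(1,3)–N(2,3)= N(1,3)–S(2,2)≠ N(1,4)–N(1,5)= N(1,4)–N(2,5)= N(1,4)–N(2,3)= N(1,5)–N(2,5)=  → 2/13 unlike.
Row 2: N(2,0)–N(2,1)= N(2,0)–N(3,1)= N(2,1)–S(2,2)≠ N(2,1)–N(3,1)= N(2,1)–N(3,2)= S(2,2)–N(2,3)≠ S(2,2)–N(3,2)≠ S(2,2)–N(3,1)≠ N(2,3)–S(3,4)≠ N(2,3)–N(3,2)= N(2,5)–S(3,5)≠ N(2,5)–S(3,4)≠  → 7/12 unlike.
Row 3: N(3,1)–N(3,2)= N(3,1)–N(4,2)= N(3,1)–S(4,0)≠ N(3,2)–N(4,2)= N(3,2)–N(4,3)= S(3,4)–S(3,5)= S(3,4)–N(4,4)≠ S(3,4)–N(4,3)≠ S(3,5)–N(4,4)≠  → 4/9 unlike.
Row 4: N(4,2)–N(4,3)= N(4,3)–N(4,4)=  → 0/2 unlike.
Total adjacent occupied pairs: 47; unlike-type pairs: 20.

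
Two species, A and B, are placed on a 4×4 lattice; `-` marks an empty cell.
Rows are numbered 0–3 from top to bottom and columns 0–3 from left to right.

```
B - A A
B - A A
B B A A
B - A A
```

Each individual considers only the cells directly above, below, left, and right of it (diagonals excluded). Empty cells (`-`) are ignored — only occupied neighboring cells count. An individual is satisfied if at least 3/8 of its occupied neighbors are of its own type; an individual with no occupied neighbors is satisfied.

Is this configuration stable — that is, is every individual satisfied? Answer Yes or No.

Yes

(0,0)B 1/1 ok
(0,2)A 2/2 ok
(0,3)A 2/2 ok
(1,0)B 2/2 ok
(1,2)A 3/3 ok
(1,3)A 3/3 ok
(2,0)B 3/3 ok
(2,1)B 1/2 ok
(2,2)A 3/4 ok
(2,3)A 3/3 ok
(3,0)B 1/1 ok
(3,2)A 2/2 ok
(3,3)A 2/2 ok
All meet the threshold, so the configuration is stable.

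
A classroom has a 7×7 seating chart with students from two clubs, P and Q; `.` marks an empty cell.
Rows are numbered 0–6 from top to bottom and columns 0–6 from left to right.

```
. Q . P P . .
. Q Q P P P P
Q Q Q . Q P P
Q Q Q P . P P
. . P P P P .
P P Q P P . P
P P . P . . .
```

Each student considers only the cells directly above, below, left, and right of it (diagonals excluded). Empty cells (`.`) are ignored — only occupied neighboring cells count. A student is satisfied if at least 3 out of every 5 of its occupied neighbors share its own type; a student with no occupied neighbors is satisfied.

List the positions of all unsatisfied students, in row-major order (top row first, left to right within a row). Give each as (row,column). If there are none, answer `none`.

(2,4), (3,2), (3,3), (4,2), (5,2)

Row 0: (0,1)Q 1/1 ok · (0,3)P 2/2 ok · (0,4)P 2/2 ok
Row 1: (1,1)Q 3/3 ok · (1,2)Q 2/3 ok · (1,3)P 2/3 ok · (1,4)P 3/4 ok · (1,5)P 3/3 ok · (1,6)P 2/2 ok
Row 2: (2,0)Q 2/2 ok · (2,1)Q 4/4 ok · (2,2)Q 3/3 ok · (2,4)Q 0/2 unhappy · (2,5)P 3/4 ok · (2,6)P 3/3 ok
Row 3: (3,0)Q 2/2 ok · (3,1)Q 3/3 ok · (3,2)Q 2/4 unhappy · (3,3)P 1/2 unhappy · (3,5)P 3/3 ok · (3,6)P 2/2 ok
Row 4: (4,2)P 1/3 unhappy · (4,3)P 4/4 ok · (4,4)P 3/3 ok · (4,5)P 2/2 ok
Row 5: (5,0)P 2/2 ok · (5,1)P 2/3 ok · (5,2)Q 0/3 unhappy · (5,3)P 3/4 ok · (5,4)P 2/2 ok · (5,6)P 0/0 ok
Row 6: (6,0)P 2/2 ok · (6,1)P 2/2 ok · (6,3)P 1/1 ok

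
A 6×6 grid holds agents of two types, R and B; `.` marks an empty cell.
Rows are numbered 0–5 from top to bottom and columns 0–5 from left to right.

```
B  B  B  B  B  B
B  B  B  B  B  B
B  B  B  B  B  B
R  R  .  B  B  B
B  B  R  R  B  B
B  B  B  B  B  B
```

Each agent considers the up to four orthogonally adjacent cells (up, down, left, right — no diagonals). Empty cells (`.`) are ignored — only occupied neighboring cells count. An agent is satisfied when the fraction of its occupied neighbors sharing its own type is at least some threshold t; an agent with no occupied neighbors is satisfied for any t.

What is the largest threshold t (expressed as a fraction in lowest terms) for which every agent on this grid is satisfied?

(0,0)B 2/2
(0,1)B 3/3
(0,2)B 3/3
(0,3)B 3/3
(0,4)B 3/3
(0,5)B 2/2
(1,0)B 3/3
(1,1)B 4/4
(1,2)B 4/4
(1,3)B 4/4
(1,4)B 4/4
(1,5)B 3/3
(2,0)B 2/3
(2,1)B 3/4
(2,2)B 3/3
(2,3)B 4/4
(2,4)B 4/4
(2,5)B 3/3
(3,0)R 1/3
(3,1)R 1/3
(3,3)B 2/3
(3,4)B 4/4
(3,5)B 3/3
(4,0)B 2/3
(4,1)B 2/4
(4,2)R 1/3
(4,3)R 1/4
(4,4)B 3/4
(4,5)B 3/3
(5,0)B 2/2
(5,1)B 3/3
(5,2)B 2/3
(5,3)B 2/3
(5,4)B 3/3
(5,5)B 2/2
The smallest same-type fraction is 1/4 at (4,3), which reduces to 1/4. Any threshold above that leaves this agent unsatisfied.

1/4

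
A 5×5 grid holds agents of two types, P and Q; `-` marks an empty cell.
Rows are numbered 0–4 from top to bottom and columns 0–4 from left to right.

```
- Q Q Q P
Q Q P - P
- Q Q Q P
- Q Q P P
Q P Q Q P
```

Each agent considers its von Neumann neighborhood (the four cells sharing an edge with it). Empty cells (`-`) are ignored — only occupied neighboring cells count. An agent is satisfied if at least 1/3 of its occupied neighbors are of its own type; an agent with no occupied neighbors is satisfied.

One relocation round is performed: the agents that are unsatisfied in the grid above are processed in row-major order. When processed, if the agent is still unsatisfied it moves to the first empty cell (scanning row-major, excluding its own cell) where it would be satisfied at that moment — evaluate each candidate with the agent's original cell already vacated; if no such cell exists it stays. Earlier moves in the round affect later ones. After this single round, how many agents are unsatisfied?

Initially unsatisfied (in order): (1,2), (3,3), (4,0), (4,1).
  (1,2) → (1,3).
  (3,3): no empty cell satisfies it; stays.
  (4,0) → (0,0).
  (4,1) → (4,0).
Resulting grid:
Q Q Q Q P
Q Q - P P
- Q Q Q P
- Q Q P P
P - Q Q P
Unsatisfied now: (2,3), (3,3).

2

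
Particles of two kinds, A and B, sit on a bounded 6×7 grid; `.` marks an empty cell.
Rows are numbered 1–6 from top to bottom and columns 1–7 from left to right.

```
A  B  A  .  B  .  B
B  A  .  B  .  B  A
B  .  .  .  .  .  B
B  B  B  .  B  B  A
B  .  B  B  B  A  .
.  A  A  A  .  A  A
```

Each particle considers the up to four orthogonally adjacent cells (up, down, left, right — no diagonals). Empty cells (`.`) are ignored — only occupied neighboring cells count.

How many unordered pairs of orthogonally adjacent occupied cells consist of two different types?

Scan each occupied cell's neighbors to the right and below so each pair is counted once.
Row 1: A(1,1)–B(1,2)≠ A(1,1)–B(2,1)≠ B(1,2)–A(1,3)≠ B(1,2)–A(2,2)≠ B(1,7)–A(2,7)≠  → 5/5 unlike.
Row 2: B(2,1)–A(2,2)≠ B(2,1)–B(3,1)= B(2,6)–A(2,7)≠ A(2,7)–B(3,7)≠  → 3/4 unlike.
Row 3: B(3,1)–B(4,1)= B(3,7)–A(4,7)≠  → 1/2 unlike.
Row 4: B(4,1)–B(4,2)= B(4,1)–B(5,1)= B(4,2)–B(4,3)= B(4,3)–B(5,3)= B(4,5)–B(4,6)= B(4,5)–B(5,5)= B(4,6)–A(4,7)≠ B(4,6)–A(5,6)≠  → 2/8 unlike.
Row 5: B(5,3)–B(5,4)= B(5,3)–A(6,3)≠ B(5,4)–B(5,5)= B(5,4)–A(6,4)≠ B(5,5)–A(5,6)≠ A(5,6)–A(6,6)=  → 3/6 unlike.
Row 6: A(6,2)–A(6,3)= A(6,3)–A(6,4)= A(6,6)–A(6,7)=  → 0/3 unlike.
Total adjacent occupied pairs: 28; unlike-type pairs: 14.

14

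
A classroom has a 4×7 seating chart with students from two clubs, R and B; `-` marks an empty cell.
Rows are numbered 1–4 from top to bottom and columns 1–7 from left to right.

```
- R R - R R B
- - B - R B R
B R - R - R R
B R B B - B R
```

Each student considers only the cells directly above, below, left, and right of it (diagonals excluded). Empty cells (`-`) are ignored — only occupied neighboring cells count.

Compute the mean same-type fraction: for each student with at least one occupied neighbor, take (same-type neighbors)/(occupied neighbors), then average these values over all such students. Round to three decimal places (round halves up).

Row 1: (1,2)R 1/1 · (1,3)R 1/2 · (1,5)R 2/2 · (1,6)R 1/3 · (1,7)B 0/2
Row 2: (2,3)B 0/1 · (2,5)R 1/2 · (2,6)B 0/4 · (2,7)R 1/3
Row 3: (3,1)B 1/2 · (3,2)R 1/2 · (3,4)R 0/1 · (3,6)R 1/3 · (3,7)R 3/3
Row 4: (4,1)B 1/2 · (4,2)R 1/3 · (4,3)B 1/2 · (4,4)B 1/2 · (4,6)B 0/2 · (4,7)R 1/2
Sum over 20 students: 1/1 + 1/2 + 2/2 + 1/3 + 0/2 + 0/1 + 1/2 + 0/4 + 1/3 + 1/2 + 1/2 + 0/1 + 1/3 + 3/3 + 1/2 + 1/3 + 1/2 + 1/2 + 0/2 + 1/2 = 25/3; mean = 25/3 ÷ 20 = 5/12 = 0.416666… → 0.417.

0.417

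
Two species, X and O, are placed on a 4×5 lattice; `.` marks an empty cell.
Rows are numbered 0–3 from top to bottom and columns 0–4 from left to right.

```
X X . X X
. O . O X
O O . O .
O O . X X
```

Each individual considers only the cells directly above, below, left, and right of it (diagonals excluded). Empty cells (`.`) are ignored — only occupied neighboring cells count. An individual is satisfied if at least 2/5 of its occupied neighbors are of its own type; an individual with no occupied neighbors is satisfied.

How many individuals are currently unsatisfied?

Row 0: (0,0)X 1/1 ✓ · (0,1)X 1/2 ✓ · (0,3)X 1/2 ✓ · (0,4)X 2/2 ✓
Row 1: (1,1)O 1/2 ✓ · (1,3)O 1/3 ✗ · (1,4)X 1/2 ✓
Row 2: (2,0)O 2/2 ✓ · (2,1)O 3/3 ✓ · (2,3)O 1/2 ✓
Row 3: (3,0)O 2/2 ✓ · (3,1)O 2/2 ✓ · (3,3)X 1/2 ✓ · (3,4)X 1/1 ✓
Unsatisfied: (1,3) — 1 in total.

1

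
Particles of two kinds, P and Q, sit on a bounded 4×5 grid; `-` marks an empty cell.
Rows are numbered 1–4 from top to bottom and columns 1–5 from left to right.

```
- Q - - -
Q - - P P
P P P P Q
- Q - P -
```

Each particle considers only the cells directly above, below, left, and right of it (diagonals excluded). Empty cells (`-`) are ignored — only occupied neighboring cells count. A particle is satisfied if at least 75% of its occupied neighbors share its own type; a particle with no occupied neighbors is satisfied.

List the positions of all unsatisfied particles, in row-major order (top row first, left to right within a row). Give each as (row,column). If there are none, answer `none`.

(2,1), (2,5), (3,1), (3,2), (3,5), (4,2)

Row 1: (1,2)Q 0/0 ok
Row 2: (2,1)Q 0/1 unhappy · (2,4)P 2/2 ok · (2,5)P 1/2 unhappy
Row 3: (3,1)P 1/2 unhappy · (3,2)P 2/3 unhappy · (3,3)P 2/2 ok · (3,4)P 3/4 ok · (3,5)Q 0/2 unhappy
Row 4: (4,2)Q 0/1 unhappy · (4,4)P 1/1 ok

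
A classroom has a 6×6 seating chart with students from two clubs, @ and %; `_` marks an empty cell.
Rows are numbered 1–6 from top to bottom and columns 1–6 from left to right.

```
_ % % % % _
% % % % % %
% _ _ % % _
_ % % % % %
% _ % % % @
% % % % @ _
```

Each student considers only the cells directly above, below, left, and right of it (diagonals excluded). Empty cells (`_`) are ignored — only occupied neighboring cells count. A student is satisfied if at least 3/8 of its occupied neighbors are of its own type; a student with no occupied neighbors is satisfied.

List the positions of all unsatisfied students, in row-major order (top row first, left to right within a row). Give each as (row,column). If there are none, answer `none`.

Row 1: (1,2)% 2/2 satisfied · (1,3)% 3/3 satisfied · (1,4)% 3/3 satisfied · (1,5)% 2/2 satisfied
Row 2: (2,1)% 2/2 satisfied · (2,2)% 3/3 satisfied · (2,3)% 3/3 satisfied · (2,4)% 4/4 satisfied · (2,5)% 4/4 satisfied · (2,6)% 1/1 satisfied
Row 3: (3,1)% 1/1 satisfied · (3,4)% 3/3 satisfied · (3,5)% 3/3 satisfied
Row 4: (4,2)% 1/1 satisfied · (4,3)% 3/3 satisfied · (4,4)% 4/4 satisfied · (4,5)% 4/4 satisfied · (4,6)% 1/2 satisfied
Row 5: (5,1)% 1/1 satisfied · (5,3)% 3/3 satisfied · (5,4)% 4/4 satisfied · (5,5)% 2/4 satisfied · (5,6)@ 0/2 not
Row 6: (6,1)% 2/2 satisfied · (6,2)% 2/2 satisfied · (6,3)% 3/3 satisfied · (6,4)% 2/3 satisfied · (6,5)@ 0/2 not

(5,6), (6,5)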